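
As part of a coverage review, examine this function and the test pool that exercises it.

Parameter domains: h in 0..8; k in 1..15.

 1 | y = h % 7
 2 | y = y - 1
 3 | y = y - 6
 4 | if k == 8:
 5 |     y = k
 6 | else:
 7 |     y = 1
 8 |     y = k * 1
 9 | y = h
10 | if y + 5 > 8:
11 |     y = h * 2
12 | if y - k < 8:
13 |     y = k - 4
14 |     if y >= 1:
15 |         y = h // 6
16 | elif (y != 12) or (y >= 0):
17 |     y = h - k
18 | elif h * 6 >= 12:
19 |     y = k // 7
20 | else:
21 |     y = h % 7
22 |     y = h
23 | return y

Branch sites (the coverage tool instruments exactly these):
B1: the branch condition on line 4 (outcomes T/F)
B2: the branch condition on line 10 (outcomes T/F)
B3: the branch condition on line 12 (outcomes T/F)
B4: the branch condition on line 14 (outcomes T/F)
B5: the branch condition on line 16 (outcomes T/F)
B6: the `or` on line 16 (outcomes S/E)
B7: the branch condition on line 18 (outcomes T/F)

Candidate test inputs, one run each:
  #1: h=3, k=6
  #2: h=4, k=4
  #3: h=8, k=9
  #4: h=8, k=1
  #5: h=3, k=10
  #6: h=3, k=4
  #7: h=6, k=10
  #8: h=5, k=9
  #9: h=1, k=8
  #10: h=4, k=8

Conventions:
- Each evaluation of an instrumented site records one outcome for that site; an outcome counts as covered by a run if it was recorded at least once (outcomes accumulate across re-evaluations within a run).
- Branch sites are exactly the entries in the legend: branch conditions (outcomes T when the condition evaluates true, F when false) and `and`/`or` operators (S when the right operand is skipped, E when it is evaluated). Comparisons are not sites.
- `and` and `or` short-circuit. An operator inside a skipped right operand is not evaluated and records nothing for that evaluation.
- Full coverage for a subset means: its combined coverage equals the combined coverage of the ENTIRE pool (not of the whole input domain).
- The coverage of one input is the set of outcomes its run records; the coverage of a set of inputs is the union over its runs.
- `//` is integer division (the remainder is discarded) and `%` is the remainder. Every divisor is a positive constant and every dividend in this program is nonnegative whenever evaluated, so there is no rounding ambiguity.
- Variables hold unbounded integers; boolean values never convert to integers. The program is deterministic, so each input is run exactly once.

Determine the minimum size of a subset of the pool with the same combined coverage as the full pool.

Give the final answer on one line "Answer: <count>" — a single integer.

run #1 (h=3, k=6) runs B1->F, B2->F, B3->T, B4->T; records B1=F, B2=F, B3=T, B4=T
run #2 (h=4, k=4) runs B1->F, B2->T, B3->T, B4->F; records B1=F, B2=T, B3=T, B4=F
run #3 (h=8, k=9) runs B1->F, B2->T, B3->T, B4->T; records B1=F, B2=T, B3=T, B4=T
run #4 (h=8, k=1) runs B1->F, B2->T, B3->F, B6->S, B5->T; records B1=F, B2=T, B3=F, B5=T, B6=S
run #5 (h=3, k=10) runs B1->F, B2->F, B3->T, B4->T; records B1=F, B2=F, B3=T, B4=T
run #6 (h=3, k=4) runs B1->F, B2->F, B3->T, B4->F; records B1=F, B2=F, B3=T, B4=F
run #7 (h=6, k=10) runs B1->F, B2->T, B3->T, B4->T; records B1=F, B2=T, B3=T, B4=T
run #8 (h=5, k=9) runs B1->F, B2->T, B3->T, B4->T; records B1=F, B2=T, B3=T, B4=T
run #9 (h=1, k=8) runs B1->T, B2->F, B3->T, B4->T; records B1=T, B2=F, B3=T, B4=T
run #10 (h=4, k=8) runs B1->T, B2->T, B3->T, B4->T; records B1=T, B2=T, B3=T, B4=T
pool-wide coverage (10 outcomes): B1=T, B1=F, B2=T, B2=F, B3=T, B3=F, B4=T, B4=F, B5=T, B6=S
checked all size-1 subsets: none covers 10 outcomes (max 5/10)
checked all size-2 subsets: none covers 10 outcomes (max 9/10)
at size 3, {2, 4, 9} reaches all 10 outcomes; every lexicographically earlier size-3 subset fails

Answer: 3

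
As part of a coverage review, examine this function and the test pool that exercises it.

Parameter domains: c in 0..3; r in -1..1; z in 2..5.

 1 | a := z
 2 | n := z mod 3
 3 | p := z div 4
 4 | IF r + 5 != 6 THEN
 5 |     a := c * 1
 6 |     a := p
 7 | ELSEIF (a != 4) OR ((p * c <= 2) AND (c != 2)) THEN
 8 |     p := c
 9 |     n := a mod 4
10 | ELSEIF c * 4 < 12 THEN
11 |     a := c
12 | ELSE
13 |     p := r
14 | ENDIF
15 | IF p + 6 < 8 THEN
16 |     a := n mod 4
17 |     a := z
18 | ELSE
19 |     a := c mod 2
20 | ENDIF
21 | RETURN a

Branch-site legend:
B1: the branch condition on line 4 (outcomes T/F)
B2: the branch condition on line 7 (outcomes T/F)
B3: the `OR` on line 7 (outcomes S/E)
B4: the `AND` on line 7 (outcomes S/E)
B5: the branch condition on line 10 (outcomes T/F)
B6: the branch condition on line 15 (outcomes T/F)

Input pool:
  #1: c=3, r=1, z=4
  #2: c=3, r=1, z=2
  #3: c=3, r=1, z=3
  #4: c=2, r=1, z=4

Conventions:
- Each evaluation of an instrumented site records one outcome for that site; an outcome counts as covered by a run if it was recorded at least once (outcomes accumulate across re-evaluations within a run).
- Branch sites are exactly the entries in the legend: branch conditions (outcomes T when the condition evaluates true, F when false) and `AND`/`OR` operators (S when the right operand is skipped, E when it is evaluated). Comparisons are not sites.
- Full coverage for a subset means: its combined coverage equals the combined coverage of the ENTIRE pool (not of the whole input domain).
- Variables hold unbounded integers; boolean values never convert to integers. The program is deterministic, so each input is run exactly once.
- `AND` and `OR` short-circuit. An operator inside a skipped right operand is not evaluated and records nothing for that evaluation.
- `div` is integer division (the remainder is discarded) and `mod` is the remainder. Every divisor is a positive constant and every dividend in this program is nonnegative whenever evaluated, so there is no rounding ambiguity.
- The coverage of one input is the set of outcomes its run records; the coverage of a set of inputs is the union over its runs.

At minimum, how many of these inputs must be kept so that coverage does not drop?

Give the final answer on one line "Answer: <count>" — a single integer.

run #1 (c=3, r=1, z=4) runs B1->F, B3->E, B4->S, B2->F, B5->F, B6->T; records B1=F, B2=F, B3=E, B4=S, B5=F, B6=T
run #2 (c=3, r=1, z=2) runs B1->F, B3->S, B2->T, B6->F; records B1=F, B2=T, B3=S, B6=F
run #3 (c=3, r=1, z=3) runs B1->F, B3->S, B2->T, B6->F; records B1=F, B2=T, B3=S, B6=F
run #4 (c=2, r=1, z=4) runs B1->F, B3->E, B4->E, B2->F, B5->T, B6->T; records B1=F, B2=F, B3=E, B4=E, B5=T, B6=T
together the pool reaches 11 outcomes: B1=F, B2=T, B2=F, B3=S, B3=E, B4=S, B4=E, B5=T, B5=F, B6=T, B6=F
no size-1 subset reaches all 11 outcomes (best union: 6/11)
no size-2 subset reaches all 11 outcomes (best union: 9/11)
size 3: inputs {1, 2, 4} cover all 11 outcomes, and no lexicographically smaller subset of this size does

Answer: 3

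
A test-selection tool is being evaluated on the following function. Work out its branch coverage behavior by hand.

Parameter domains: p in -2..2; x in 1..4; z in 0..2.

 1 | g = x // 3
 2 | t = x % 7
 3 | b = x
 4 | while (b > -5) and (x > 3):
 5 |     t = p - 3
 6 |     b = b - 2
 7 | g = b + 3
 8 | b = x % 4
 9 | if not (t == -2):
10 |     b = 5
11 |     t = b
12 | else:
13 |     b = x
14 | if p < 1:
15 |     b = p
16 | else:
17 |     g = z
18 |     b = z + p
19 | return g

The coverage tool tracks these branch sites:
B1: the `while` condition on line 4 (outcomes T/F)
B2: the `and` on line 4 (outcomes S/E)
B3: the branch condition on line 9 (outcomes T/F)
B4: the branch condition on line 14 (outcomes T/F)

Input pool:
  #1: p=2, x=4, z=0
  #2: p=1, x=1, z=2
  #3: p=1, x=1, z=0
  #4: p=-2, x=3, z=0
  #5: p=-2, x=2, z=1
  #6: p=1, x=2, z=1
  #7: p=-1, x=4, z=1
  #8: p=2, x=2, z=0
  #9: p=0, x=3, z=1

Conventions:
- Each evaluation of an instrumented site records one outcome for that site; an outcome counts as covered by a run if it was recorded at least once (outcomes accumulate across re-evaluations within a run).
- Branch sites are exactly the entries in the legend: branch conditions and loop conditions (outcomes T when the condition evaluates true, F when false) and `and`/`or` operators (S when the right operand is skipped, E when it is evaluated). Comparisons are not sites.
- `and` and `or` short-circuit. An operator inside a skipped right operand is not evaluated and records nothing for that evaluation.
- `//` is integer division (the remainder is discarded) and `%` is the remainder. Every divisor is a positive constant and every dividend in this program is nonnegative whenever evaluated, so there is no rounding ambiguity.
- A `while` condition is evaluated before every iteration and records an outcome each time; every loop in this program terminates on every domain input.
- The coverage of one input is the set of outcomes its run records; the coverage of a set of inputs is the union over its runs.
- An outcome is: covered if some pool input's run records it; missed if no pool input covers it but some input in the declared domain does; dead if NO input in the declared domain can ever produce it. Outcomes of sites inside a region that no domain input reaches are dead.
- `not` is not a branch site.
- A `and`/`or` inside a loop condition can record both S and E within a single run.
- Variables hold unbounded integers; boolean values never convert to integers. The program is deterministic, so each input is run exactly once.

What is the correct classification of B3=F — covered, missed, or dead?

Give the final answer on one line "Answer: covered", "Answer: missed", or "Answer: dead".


no pool input records B3=F
but domain input (p=1, x=4, z=0) does record it -> reachable, so missed
Answer: missed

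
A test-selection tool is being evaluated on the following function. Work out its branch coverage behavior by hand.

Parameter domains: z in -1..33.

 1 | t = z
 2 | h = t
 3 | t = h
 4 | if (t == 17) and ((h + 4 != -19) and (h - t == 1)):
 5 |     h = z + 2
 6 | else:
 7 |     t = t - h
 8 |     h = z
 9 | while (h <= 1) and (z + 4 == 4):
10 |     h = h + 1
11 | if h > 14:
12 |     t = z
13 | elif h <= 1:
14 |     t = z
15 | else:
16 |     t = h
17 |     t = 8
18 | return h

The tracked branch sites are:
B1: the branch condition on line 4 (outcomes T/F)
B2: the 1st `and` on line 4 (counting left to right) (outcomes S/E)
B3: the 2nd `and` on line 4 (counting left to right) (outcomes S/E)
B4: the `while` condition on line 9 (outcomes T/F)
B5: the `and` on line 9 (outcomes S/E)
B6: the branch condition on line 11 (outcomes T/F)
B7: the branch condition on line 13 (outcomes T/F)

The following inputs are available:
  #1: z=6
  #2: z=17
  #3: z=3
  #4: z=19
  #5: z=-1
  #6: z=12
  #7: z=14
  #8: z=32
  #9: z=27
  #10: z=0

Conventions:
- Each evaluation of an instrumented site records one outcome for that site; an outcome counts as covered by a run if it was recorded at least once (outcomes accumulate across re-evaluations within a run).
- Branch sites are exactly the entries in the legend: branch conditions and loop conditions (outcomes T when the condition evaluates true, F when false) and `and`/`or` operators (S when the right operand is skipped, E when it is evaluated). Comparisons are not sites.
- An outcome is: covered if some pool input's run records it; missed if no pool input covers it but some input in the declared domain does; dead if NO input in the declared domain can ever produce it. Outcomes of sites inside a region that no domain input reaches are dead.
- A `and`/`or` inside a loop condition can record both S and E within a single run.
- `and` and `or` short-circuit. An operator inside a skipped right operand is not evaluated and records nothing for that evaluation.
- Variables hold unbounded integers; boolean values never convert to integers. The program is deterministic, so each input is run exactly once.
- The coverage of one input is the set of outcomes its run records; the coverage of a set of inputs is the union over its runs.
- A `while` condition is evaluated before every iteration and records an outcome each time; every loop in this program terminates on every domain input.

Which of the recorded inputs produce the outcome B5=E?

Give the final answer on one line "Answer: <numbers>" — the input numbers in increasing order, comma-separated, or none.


input #1 (z=6): does not record B5=E
input #2 (z=17): does not record B5=E
input #3 (z=3): does not record B5=E
input #4 (z=19): does not record B5=E
input #5 (z=-1): records B5=E
input #6 (z=12): does not record B5=E
input #7 (z=14): does not record B5=E
input #8 (z=32): does not record B5=E
input #9 (z=27): does not record B5=E
input #10 (z=0): records B5=E
Answer: 5, 10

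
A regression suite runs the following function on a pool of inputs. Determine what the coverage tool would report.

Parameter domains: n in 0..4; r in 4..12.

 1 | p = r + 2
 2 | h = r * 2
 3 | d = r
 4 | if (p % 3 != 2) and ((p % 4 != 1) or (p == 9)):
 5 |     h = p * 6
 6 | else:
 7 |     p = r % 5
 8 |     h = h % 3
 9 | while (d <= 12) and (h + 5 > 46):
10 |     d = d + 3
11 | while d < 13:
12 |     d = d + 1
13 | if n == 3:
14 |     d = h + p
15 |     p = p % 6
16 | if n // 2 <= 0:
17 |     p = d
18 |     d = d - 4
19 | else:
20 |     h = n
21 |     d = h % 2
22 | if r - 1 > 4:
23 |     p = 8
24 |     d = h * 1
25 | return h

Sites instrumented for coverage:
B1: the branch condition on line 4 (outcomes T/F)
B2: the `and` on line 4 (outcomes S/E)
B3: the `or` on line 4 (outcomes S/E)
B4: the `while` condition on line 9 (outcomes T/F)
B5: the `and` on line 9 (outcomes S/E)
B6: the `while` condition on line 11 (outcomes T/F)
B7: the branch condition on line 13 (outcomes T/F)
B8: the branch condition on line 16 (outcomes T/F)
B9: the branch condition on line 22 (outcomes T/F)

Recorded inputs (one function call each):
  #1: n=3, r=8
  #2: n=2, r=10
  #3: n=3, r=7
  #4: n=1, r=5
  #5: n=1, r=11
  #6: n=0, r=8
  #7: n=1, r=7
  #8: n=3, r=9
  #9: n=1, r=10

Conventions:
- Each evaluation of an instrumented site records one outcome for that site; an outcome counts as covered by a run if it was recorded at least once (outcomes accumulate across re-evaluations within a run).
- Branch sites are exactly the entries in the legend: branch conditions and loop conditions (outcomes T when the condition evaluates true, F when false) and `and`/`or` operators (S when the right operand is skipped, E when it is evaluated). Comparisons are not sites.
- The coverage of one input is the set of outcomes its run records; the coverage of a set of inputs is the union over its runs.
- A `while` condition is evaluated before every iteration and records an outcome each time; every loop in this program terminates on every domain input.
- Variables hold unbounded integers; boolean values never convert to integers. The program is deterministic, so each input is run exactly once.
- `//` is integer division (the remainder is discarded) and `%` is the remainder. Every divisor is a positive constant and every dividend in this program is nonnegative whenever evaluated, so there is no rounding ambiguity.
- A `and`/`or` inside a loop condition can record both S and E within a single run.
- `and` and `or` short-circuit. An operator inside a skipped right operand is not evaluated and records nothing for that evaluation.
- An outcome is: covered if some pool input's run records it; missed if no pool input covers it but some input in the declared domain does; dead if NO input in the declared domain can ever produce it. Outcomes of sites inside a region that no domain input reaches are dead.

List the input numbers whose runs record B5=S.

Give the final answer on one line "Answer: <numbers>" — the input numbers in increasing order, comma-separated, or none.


input #1 (n=3, r=8): produces B5=S
input #2 (n=2, r=10): produces B5=S
input #3 (n=3, r=7): produces B5=S
input #4 (n=1, r=5): produces B5=S
input #5 (n=1, r=11): does not produce B5=S
input #6 (n=0, r=8): produces B5=S
input #7 (n=1, r=7): produces B5=S
input #8 (n=3, r=9): does not produce B5=S
input #9 (n=1, r=10): produces B5=S
Answer: 1, 2, 3, 4, 6, 7, 9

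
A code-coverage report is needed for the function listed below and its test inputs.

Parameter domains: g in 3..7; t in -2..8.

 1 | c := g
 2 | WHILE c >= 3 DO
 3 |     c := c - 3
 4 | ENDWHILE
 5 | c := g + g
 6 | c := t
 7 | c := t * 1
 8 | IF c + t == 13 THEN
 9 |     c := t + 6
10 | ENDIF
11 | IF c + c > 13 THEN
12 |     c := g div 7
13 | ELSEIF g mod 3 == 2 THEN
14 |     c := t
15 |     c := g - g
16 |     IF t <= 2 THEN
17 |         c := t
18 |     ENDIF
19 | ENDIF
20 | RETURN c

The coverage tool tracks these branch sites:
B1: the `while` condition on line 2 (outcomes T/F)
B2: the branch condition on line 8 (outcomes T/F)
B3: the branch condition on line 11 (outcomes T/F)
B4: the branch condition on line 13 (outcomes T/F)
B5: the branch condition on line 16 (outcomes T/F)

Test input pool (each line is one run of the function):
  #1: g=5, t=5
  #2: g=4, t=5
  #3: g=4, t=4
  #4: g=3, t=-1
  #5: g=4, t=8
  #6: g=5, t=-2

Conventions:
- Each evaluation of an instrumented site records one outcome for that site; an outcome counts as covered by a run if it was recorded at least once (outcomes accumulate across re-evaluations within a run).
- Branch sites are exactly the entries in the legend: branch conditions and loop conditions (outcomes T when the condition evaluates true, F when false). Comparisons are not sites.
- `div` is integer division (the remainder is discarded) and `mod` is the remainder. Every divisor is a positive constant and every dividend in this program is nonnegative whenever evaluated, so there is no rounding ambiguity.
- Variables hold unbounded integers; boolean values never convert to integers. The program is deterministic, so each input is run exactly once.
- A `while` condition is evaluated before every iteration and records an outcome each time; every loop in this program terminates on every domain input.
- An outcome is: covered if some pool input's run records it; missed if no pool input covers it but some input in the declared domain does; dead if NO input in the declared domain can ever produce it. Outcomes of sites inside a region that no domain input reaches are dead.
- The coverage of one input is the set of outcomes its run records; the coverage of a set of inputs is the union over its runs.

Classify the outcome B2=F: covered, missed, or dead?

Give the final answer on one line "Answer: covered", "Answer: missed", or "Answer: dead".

B2=F is recorded by pool input(s) 1, 2, 3, 4, 5, 6 -> covered

Answer: covered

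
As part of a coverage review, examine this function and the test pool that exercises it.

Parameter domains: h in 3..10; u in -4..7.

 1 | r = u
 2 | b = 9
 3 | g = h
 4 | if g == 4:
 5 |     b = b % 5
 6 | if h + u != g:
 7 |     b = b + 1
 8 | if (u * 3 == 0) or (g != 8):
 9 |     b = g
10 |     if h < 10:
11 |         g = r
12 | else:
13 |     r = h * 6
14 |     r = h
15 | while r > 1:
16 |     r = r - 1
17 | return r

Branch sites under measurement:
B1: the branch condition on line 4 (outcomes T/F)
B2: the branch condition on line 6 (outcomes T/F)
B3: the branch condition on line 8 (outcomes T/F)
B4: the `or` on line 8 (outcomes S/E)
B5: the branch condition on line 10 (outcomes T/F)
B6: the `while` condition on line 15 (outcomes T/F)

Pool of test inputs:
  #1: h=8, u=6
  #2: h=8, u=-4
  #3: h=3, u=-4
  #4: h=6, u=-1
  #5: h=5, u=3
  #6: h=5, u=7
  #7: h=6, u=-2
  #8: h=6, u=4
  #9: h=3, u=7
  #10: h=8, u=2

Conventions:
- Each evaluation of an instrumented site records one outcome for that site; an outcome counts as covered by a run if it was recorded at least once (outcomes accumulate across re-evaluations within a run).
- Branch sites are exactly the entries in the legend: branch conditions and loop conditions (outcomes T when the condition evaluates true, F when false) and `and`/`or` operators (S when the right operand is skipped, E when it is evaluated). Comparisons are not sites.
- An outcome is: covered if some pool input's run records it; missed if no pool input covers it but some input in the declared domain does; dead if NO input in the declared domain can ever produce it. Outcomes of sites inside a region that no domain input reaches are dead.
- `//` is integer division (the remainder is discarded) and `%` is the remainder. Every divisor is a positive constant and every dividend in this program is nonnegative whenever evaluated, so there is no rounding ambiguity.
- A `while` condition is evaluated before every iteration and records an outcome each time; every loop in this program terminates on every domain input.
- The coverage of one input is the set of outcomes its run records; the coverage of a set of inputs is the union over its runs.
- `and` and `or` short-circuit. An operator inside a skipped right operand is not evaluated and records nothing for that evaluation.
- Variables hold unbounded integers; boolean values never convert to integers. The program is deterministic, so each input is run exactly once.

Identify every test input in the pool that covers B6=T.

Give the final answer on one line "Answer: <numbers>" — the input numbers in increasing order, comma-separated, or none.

input #1 (h=8, u=6): records B6=T
input #2 (h=8, u=-4): records B6=T
input #3 (h=3, u=-4): does not record B6=T
input #4 (h=6, u=-1): does not record B6=T
input #5 (h=5, u=3): records B6=T
input #6 (h=5, u=7): records B6=T
input #7 (h=6, u=-2): does not record B6=T
input #8 (h=6, u=4): records B6=T
input #9 (h=3, u=7): records B6=T
input #10 (h=8, u=2): records B6=T

Answer: 1, 2, 5, 6, 8, 9, 10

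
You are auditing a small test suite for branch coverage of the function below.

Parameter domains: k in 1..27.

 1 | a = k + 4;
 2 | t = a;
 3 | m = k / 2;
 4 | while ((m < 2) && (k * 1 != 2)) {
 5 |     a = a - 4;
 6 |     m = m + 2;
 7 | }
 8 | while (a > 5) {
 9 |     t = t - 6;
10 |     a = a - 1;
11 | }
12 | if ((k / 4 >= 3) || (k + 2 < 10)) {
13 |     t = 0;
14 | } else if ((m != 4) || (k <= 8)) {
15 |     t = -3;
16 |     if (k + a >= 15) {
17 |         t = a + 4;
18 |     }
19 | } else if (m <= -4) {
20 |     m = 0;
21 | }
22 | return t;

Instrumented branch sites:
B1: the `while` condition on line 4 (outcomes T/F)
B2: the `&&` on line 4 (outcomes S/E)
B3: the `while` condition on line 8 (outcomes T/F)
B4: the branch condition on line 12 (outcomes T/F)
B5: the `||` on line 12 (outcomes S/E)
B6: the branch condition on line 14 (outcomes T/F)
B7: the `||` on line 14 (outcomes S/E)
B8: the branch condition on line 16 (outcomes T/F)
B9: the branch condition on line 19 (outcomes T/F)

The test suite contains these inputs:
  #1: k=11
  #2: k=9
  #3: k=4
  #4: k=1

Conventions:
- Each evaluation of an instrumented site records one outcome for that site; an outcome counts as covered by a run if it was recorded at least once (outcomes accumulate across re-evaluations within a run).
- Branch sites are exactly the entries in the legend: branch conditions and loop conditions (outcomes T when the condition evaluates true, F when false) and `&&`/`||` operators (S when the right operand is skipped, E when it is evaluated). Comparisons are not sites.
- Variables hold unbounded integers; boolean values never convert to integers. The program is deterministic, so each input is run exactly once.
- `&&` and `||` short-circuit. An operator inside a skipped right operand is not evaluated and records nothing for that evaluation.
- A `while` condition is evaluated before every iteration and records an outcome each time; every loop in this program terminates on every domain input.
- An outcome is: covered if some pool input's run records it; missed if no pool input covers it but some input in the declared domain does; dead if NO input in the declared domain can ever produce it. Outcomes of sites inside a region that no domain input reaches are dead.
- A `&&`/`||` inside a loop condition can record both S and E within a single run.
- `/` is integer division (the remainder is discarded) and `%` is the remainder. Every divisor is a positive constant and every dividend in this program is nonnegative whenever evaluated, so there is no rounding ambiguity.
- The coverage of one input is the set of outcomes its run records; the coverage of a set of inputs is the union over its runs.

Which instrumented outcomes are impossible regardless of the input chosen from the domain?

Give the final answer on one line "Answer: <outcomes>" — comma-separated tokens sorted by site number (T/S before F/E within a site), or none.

checking every outcome against all 27 domain inputs:
  B9=T: no domain input ever produces it -> dead
  reachable outcomes have witnesses, e.g. B1=T (e.g. k=1), B1=F (e.g. k=1), B2=S (e.g. k=1), B2=E (e.g. k=1)

Answer: B9=T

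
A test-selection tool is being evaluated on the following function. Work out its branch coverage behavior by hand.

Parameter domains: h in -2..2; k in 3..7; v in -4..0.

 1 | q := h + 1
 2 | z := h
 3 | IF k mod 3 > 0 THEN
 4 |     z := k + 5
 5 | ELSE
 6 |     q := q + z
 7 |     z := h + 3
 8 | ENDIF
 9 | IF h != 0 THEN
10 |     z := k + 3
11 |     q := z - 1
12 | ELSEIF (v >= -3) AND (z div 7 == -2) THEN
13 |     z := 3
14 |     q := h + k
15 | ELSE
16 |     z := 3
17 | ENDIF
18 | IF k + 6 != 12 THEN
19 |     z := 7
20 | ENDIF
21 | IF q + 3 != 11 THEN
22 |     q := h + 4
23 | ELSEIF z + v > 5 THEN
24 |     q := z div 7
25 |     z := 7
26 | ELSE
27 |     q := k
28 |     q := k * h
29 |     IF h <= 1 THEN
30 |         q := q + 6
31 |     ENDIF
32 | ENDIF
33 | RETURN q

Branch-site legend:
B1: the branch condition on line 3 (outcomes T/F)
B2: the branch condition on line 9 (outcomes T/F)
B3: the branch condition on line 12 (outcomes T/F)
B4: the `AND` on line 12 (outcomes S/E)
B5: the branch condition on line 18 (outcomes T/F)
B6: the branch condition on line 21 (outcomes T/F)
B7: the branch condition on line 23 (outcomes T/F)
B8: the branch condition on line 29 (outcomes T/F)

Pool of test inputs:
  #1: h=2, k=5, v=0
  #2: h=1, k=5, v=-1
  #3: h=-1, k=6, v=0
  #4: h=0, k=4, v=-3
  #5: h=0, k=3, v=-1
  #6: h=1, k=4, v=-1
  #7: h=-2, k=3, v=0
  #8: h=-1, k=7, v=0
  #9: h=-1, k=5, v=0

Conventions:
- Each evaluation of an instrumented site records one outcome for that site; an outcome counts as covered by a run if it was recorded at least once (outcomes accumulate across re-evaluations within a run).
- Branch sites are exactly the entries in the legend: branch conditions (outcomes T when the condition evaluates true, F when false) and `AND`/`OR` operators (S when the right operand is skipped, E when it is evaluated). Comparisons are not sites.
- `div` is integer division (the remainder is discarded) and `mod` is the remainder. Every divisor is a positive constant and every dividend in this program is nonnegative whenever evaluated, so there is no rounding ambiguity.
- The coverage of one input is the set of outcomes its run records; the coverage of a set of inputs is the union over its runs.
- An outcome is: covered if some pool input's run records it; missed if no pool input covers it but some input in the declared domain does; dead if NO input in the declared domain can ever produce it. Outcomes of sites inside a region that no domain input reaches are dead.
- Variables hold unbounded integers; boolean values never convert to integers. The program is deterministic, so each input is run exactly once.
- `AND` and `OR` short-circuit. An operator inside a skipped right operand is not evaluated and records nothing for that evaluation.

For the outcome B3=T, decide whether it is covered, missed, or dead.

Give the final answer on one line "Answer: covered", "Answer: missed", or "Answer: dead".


no pool input records B3=T
checking all 125 inputs in the declared domain: B3=T is never recorded -> dead
Answer: dead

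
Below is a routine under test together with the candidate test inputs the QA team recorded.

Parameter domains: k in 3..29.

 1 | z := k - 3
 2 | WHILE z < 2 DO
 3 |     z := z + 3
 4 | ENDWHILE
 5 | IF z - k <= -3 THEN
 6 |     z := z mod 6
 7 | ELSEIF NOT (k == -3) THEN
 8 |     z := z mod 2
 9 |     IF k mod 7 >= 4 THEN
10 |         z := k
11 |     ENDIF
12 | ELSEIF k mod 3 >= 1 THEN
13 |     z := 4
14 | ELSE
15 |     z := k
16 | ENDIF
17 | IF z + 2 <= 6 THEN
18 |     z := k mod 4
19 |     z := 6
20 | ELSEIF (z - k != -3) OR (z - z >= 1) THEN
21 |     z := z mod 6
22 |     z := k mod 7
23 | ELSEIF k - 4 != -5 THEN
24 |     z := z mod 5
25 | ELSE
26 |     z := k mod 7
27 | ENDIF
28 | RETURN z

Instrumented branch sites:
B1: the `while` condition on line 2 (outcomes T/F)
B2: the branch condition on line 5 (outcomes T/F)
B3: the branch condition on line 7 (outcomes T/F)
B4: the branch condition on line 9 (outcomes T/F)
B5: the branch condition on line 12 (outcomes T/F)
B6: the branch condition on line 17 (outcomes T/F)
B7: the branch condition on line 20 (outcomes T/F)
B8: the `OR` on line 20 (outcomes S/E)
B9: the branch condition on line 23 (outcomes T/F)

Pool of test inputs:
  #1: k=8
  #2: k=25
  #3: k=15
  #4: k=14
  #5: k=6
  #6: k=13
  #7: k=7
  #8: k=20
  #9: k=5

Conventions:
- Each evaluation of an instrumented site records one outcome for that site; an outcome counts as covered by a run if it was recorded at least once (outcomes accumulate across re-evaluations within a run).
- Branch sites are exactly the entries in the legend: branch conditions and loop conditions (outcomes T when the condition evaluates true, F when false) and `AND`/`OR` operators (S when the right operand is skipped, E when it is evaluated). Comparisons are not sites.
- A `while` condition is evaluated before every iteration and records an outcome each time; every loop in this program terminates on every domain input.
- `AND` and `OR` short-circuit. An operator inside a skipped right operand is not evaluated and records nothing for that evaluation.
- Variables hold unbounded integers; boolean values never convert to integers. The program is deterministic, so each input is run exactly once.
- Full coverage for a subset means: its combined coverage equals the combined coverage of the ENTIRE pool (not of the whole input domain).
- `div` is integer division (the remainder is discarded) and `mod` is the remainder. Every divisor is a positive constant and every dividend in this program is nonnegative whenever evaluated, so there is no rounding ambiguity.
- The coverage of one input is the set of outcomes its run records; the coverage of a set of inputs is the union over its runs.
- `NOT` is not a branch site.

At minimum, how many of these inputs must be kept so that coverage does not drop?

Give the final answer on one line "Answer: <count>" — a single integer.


#1 (k=8) -> B1->F, B2->T, B6->F, B8->E, B7->F, B9->T; covered: B1=F, B2=T, B6=F, B7=F, B8=E, B9=T
#2 (k=25) -> B1->F, B2->T, B6->T; covered: B1=F, B2=T, B6=T
#3 (k=15) -> B1->F, B2->T, B6->T; covered: B1=F, B2=T, B6=T
#4 (k=14) -> B1->F, B2->T, B6->F, B8->S, B7->T; covered: B1=F, B2=T, B6=F, B7=T, B8=S
#5 (k=6) -> B1->F, B2->T, B6->T; covered: B1=F, B2=T, B6=T
#6 (k=13) -> B1->F, B2->T, B6->T; covered: B1=F, B2=T, B6=T
#7 (k=7) -> B1->F, B2->T, B6->T; covered: B1=F, B2=T, B6=T
#8 (k=20) -> B1->F, B2->T, B6->F, B8->S, B7->T; covered: B1=F, B2=T, B6=F, B7=T, B8=S
#9 (k=5) -> B1->F, B2->T, B6->T; covered: B1=F, B2=T, B6=T
the full pool covers 9 outcomes: B1=F, B2=T, B6=T, B6=F, B7=T, B7=F, B8=S, B8=E, B9=T
no size-1 subset reaches all 9 outcomes (best union: 6/9)
no size-2 subset reaches all 9 outcomes (best union: 8/9)
inputs {1, 2, 4} (size 3) cover everything; no size-3 subset with a lexicographically smaller index list covers all 9
Answer: 3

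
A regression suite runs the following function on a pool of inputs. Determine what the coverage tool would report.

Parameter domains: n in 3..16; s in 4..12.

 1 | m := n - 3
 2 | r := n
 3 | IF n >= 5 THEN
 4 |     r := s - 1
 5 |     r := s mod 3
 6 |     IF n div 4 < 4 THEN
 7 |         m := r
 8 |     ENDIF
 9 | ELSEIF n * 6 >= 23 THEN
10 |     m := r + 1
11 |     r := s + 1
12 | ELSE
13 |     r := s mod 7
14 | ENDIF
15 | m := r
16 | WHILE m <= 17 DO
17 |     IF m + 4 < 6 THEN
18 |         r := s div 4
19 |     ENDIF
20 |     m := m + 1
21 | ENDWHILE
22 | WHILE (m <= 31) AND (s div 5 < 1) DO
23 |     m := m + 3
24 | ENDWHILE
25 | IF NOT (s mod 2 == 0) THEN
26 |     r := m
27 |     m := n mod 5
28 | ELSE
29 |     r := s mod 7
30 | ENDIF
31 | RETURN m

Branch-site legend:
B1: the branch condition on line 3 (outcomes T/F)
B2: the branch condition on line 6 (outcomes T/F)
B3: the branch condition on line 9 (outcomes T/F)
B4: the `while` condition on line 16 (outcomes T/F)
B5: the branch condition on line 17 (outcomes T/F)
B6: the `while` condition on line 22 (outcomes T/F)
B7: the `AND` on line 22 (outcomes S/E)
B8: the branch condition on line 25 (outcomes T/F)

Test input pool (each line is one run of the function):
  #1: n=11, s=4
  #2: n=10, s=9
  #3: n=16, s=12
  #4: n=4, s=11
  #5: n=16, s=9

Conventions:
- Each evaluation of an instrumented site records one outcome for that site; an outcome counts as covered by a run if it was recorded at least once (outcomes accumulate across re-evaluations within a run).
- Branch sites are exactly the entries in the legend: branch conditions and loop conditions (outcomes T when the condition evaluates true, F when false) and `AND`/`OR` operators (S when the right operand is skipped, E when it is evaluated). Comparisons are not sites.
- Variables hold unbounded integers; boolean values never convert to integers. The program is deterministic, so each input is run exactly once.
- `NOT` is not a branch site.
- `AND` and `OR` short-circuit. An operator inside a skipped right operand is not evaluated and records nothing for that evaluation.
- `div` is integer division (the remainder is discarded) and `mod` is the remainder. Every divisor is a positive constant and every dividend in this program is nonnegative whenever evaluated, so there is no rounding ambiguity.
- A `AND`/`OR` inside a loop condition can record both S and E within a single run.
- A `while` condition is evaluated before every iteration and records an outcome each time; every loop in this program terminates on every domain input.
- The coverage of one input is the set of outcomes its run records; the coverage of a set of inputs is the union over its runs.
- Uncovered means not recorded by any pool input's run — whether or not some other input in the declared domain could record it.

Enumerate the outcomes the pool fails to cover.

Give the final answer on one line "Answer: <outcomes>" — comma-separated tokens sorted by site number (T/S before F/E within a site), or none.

run #1 (n=11, s=4) runs B1->T, B2->T, B4->T, B5->T, B4->T, B5->F, B4->T, B5->F, B4->T, B5->F, B4->T, B5->F, B4->T, B5->F, ...; records B1=T, B2=T, B4=T, B4=F, B5=T, B5=F, B6=T, B6=F, B7=S, B7=E, B8=F
run #2 (n=10, s=9) runs B1->T, B2->T, B4->T, B5->T, B4->T, B5->T, B4->T, B5->F, B4->T, B5->F, B4->T, B5->F, B4->T, B5->F, ...; records B1=T, B2=T, B4=T, B4=F, B5=T, B5=F, B6=F, B7=E, B8=T
run #3 (n=16, s=12) runs B1->T, B2->F, B4->T, B5->T, B4->T, B5->T, B4->T, B5->F, B4->T, B5->F, B4->T, B5->F, B4->T, B5->F, ...; records B1=T, B2=F, B4=T, B4=F, B5=T, B5=F, B6=F, B7=E, B8=F
run #4 (n=4, s=11) runs B1->F, B3->T, B4->T, B5->F, B4->T, B5->F, B4->T, B5->F, B4->T, B5->F, B4->T, B5->F, B4->T, B5->F, ...; records B1=F, B3=T, B4=T, B4=F, B5=F, B6=F, B7=E, B8=T
run #5 (n=16, s=9) runs B1->T, B2->F, B4->T, B5->T, B4->T, B5->T, B4->T, B5->F, B4->T, B5->F, B4->T, B5->F, B4->T, B5->F, ...; records B1=T, B2=F, B4=T, B4=F, B5=T, B5=F, B6=F, B7=E, B8=T
union over the pool: B1=T, B1=F, B2=T, B2=F, B3=T, B4=T, B4=F, B5=T, B5=F, B6=T, B6=F, B7=S, B7=E, B8=T, B8=F
uncovered (1 of 16): B3=F

Answer: B3=F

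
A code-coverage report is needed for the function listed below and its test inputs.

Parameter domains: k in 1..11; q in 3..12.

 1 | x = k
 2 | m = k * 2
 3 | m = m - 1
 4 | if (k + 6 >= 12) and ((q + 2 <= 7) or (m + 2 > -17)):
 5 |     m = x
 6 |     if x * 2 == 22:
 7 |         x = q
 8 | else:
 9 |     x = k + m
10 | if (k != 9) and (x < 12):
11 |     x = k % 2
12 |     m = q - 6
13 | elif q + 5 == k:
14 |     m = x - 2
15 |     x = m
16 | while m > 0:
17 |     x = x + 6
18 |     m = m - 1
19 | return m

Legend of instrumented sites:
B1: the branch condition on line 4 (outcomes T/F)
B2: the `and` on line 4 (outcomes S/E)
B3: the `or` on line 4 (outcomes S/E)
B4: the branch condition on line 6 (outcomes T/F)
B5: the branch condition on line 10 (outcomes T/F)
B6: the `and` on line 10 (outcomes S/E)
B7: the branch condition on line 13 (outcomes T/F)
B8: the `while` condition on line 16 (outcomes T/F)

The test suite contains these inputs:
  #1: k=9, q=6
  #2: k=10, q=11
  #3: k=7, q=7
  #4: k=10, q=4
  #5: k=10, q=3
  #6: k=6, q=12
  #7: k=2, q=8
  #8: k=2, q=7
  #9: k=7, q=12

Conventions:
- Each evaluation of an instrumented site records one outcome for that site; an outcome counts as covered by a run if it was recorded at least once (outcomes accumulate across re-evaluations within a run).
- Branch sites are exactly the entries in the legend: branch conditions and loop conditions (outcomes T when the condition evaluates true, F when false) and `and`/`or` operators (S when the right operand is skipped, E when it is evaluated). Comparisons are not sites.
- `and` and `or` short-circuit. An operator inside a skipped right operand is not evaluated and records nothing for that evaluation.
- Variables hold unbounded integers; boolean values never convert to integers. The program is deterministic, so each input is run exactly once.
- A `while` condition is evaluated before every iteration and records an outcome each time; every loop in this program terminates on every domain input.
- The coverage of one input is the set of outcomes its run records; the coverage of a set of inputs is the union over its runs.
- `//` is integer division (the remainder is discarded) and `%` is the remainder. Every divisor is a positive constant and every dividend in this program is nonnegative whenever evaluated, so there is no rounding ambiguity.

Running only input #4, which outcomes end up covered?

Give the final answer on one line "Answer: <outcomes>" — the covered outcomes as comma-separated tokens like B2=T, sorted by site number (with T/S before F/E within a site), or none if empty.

Running input #4 (k=10, q=4), event by event:
  B2->E, B3->S, B1->T, B4->F, B6->E, B5->T, B8->F
deduplicating events, the covered set is: B1=T, B2=E, B3=S, B4=F, B5=T, B6=E, B8=F

Answer: B1=T, B2=E, B3=S, B4=F, B5=T, B6=E, B8=F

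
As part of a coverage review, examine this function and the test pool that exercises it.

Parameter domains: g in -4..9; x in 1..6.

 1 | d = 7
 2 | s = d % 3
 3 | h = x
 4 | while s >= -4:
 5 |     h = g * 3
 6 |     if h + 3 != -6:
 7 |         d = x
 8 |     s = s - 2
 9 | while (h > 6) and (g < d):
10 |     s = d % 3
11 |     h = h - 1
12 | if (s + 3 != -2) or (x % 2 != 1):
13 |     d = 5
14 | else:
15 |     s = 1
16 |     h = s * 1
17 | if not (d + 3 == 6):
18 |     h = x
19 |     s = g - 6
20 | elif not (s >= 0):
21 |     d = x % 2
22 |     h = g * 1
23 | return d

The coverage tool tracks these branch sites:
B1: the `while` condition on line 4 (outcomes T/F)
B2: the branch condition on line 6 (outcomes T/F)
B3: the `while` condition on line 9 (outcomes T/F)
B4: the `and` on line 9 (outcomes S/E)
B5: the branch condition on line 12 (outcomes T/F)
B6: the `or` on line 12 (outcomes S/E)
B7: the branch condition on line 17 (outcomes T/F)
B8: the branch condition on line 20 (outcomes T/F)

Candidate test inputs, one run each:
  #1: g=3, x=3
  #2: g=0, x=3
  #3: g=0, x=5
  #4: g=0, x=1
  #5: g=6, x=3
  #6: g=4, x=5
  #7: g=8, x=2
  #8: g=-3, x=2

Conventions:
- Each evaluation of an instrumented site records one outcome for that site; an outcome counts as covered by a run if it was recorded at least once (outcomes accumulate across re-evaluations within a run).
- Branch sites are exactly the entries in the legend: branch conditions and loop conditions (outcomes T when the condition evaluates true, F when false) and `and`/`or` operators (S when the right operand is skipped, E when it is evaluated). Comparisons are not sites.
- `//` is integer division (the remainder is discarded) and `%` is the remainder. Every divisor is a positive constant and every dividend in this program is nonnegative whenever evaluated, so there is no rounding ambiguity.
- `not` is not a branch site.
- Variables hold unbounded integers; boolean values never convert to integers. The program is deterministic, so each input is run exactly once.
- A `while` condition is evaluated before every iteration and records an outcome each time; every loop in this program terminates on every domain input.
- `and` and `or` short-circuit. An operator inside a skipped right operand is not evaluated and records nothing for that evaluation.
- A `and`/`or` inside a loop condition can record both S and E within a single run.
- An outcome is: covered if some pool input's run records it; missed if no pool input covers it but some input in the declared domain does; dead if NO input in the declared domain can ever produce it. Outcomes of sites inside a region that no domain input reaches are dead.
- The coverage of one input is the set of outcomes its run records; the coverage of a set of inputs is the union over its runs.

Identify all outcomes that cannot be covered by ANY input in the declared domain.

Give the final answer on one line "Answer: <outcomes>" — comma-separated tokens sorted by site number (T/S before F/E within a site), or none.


running all 84 domain inputs and tallying outcomes:
  B8=T: zero occurrences over every domain input -> dead
  reachable outcomes have witnesses, e.g. B1=T (e.g. g=-4, x=1), B1=F (e.g. g=-4, x=1), B2=T (e.g. g=-4, x=1), B2=F (e.g. g=-3, x=1)
Answer: B8=T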